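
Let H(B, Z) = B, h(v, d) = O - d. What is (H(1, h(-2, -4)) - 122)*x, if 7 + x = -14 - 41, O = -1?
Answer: 7502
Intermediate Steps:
h(v, d) = -1 - d
x = -62 (x = -7 + (-14 - 41) = -7 - 55 = -62)
(H(1, h(-2, -4)) - 122)*x = (1 - 122)*(-62) = -121*(-62) = 7502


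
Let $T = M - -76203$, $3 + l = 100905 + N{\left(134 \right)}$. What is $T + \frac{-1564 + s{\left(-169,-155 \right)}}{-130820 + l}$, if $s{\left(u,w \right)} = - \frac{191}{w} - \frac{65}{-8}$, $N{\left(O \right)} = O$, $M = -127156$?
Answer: $- \frac{1881802420723}{36932160} \approx -50953.0$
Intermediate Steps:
$s{\left(u,w \right)} = \frac{65}{8} - \frac{191}{w}$ ($s{\left(u,w \right)} = - \frac{191}{w} - - \frac{65}{8} = - \frac{191}{w} + \frac{65}{8} = \frac{65}{8} - \frac{191}{w}$)
$l = 101036$ ($l = -3 + \left(100905 + 134\right) = -3 + 101039 = 101036$)
$T = -50953$ ($T = -127156 - -76203 = -127156 + 76203 = -50953$)
$T + \frac{-1564 + s{\left(-169,-155 \right)}}{-130820 + l} = -50953 + \frac{-1564 + \left(\frac{65}{8} - \frac{191}{-155}\right)}{-130820 + 101036} = -50953 + \frac{-1564 + \left(\frac{65}{8} - - \frac{191}{155}\right)}{-29784} = -50953 + \left(-1564 + \left(\frac{65}{8} + \frac{191}{155}\right)\right) \left(- \frac{1}{29784}\right) = -50953 + \left(-1564 + \frac{11603}{1240}\right) \left(- \frac{1}{29784}\right) = -50953 - - \frac{1927757}{36932160} = -50953 + \frac{1927757}{36932160} = - \frac{1881802420723}{36932160}$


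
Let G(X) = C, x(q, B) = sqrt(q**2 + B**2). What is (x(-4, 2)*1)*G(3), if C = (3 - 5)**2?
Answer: 8*sqrt(5) ≈ 17.889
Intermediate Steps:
x(q, B) = sqrt(B**2 + q**2)
C = 4 (C = (-2)**2 = 4)
G(X) = 4
(x(-4, 2)*1)*G(3) = (sqrt(2**2 + (-4)**2)*1)*4 = (sqrt(4 + 16)*1)*4 = (sqrt(20)*1)*4 = ((2*sqrt(5))*1)*4 = (2*sqrt(5))*4 = 8*sqrt(5)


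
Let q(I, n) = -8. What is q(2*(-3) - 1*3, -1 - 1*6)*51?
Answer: -408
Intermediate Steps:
q(2*(-3) - 1*3, -1 - 1*6)*51 = -8*51 = -408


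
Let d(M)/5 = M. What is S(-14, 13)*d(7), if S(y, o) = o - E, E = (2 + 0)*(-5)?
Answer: 805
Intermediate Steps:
E = -10 (E = 2*(-5) = -10)
d(M) = 5*M
S(y, o) = 10 + o (S(y, o) = o - 1*(-10) = o + 10 = 10 + o)
S(-14, 13)*d(7) = (10 + 13)*(5*7) = 23*35 = 805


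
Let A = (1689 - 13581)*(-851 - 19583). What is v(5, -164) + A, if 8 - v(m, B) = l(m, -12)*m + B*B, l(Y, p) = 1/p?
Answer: 2915690885/12 ≈ 2.4297e+8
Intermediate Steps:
v(m, B) = 8 - B**2 + m/12 (v(m, B) = 8 - (m/(-12) + B*B) = 8 - (-m/12 + B**2) = 8 - (B**2 - m/12) = 8 + (-B**2 + m/12) = 8 - B**2 + m/12)
A = 243001128 (A = -11892*(-20434) = 243001128)
v(5, -164) + A = (8 - 1*(-164)**2 + (1/12)*5) + 243001128 = (8 - 1*26896 + 5/12) + 243001128 = (8 - 26896 + 5/12) + 243001128 = -322651/12 + 243001128 = 2915690885/12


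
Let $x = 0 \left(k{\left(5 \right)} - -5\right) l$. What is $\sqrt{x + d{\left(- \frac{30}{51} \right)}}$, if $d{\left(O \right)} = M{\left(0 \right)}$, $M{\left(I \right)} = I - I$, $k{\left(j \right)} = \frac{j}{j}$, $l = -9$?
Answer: $0$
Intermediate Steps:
$k{\left(j \right)} = 1$
$M{\left(I \right)} = 0$
$d{\left(O \right)} = 0$
$x = 0$ ($x = 0 \left(1 - -5\right) \left(-9\right) = 0 \left(1 + 5\right) \left(-9\right) = 0 \cdot 6 \left(-9\right) = 0 \left(-9\right) = 0$)
$\sqrt{x + d{\left(- \frac{30}{51} \right)}} = \sqrt{0 + 0} = \sqrt{0} = 0$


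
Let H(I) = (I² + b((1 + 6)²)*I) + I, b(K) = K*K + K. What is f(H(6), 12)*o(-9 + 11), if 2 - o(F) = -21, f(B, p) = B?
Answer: 339066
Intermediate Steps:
b(K) = K + K² (b(K) = K² + K = K + K²)
H(I) = I² + 2451*I (H(I) = (I² + ((1 + 6)²*(1 + (1 + 6)²))*I) + I = (I² + (7²*(1 + 7²))*I) + I = (I² + (49*(1 + 49))*I) + I = (I² + (49*50)*I) + I = (I² + 2450*I) + I = I² + 2451*I)
o(F) = 23 (o(F) = 2 - 1*(-21) = 2 + 21 = 23)
f(H(6), 12)*o(-9 + 11) = (6*(2451 + 6))*23 = (6*2457)*23 = 14742*23 = 339066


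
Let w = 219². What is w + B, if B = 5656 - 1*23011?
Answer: 30606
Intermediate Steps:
B = -17355 (B = 5656 - 23011 = -17355)
w = 47961
w + B = 47961 - 17355 = 30606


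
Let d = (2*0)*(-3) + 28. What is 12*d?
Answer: 336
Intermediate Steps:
d = 28 (d = 0*(-3) + 28 = 0 + 28 = 28)
12*d = 12*28 = 336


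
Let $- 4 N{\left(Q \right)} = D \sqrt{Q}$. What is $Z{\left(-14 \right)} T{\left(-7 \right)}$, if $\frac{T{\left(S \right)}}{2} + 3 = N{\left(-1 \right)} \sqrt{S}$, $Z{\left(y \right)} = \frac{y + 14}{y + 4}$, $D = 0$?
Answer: $0$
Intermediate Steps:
$N{\left(Q \right)} = 0$ ($N{\left(Q \right)} = - \frac{0 \sqrt{Q}}{4} = \left(- \frac{1}{4}\right) 0 = 0$)
$Z{\left(y \right)} = \frac{14 + y}{4 + y}$
$T{\left(S \right)} = -6$ ($T{\left(S \right)} = -6 + 2 \cdot 0 \sqrt{S} = -6 + 2 \cdot 0 = -6 + 0 = -6$)
$Z{\left(-14 \right)} T{\left(-7 \right)} = \frac{14 - 14}{4 - 14} \left(-6\right) = \frac{1}{-10} \cdot 0 \left(-6\right) = \left(- \frac{1}{10}\right) 0 \left(-6\right) = 0 \left(-6\right) = 0$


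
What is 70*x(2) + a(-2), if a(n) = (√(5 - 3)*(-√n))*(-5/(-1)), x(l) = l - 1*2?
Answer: -10*I ≈ -10.0*I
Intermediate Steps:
x(l) = -2 + l (x(l) = l - 2 = -2 + l)
a(n) = -5*√2*√n (a(n) = (√2*(-√n))*(-5*(-1)) = -√2*√n*5 = -5*√2*√n)
70*x(2) + a(-2) = 70*(-2 + 2) - 5*√2*√(-2) = 70*0 - 5*√2*I*√2 = 0 - 10*I = -10*I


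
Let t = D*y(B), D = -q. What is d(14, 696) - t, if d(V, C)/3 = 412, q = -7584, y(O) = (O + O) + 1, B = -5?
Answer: 69492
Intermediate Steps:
y(O) = 1 + 2*O (y(O) = 2*O + 1 = 1 + 2*O)
d(V, C) = 1236 (d(V, C) = 3*412 = 1236)
D = 7584 (D = -1*(-7584) = 7584)
t = -68256 (t = 7584*(1 + 2*(-5)) = 7584*(1 - 10) = 7584*(-9) = -68256)
d(14, 696) - t = 1236 - 1*(-68256) = 1236 + 68256 = 69492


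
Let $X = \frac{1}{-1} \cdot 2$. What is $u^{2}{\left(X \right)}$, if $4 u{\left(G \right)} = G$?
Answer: $\frac{1}{4} \approx 0.25$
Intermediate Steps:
$X = -2$ ($X = \left(-1\right) 2 = -2$)
$u{\left(G \right)} = \frac{G}{4}$
$u^{2}{\left(X \right)} = \left(\frac{1}{4} \left(-2\right)\right)^{2} = \left(- \frac{1}{2}\right)^{2} = \frac{1}{4}$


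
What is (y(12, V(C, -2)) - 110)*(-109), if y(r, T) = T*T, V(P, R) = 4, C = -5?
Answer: 10246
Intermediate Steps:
y(r, T) = T**2
(y(12, V(C, -2)) - 110)*(-109) = (4**2 - 110)*(-109) = (16 - 110)*(-109) = -94*(-109) = 10246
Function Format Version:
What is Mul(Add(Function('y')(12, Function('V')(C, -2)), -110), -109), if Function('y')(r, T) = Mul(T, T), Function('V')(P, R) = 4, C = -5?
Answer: 10246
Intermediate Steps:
Function('y')(r, T) = Pow(T, 2)
Mul(Add(Function('y')(12, Function('V')(C, -2)), -110), -109) = Mul(Add(Pow(4, 2), -110), -109) = Mul(Add(16, -110), -109) = Mul(-94, -109) = 10246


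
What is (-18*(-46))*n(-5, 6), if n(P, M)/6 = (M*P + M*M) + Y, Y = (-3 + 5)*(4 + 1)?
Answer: 79488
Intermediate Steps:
Y = 10 (Y = 2*5 = 10)
n(P, M) = 60 + 6*M² + 6*M*P (n(P, M) = 6*((M*P + M*M) + 10) = 6*((M*P + M²) + 10) = 6*((M² + M*P) + 10) = 6*(10 + M² + M*P) = 60 + 6*M² + 6*M*P)
(-18*(-46))*n(-5, 6) = (-18*(-46))*(60 + 6*6² + 6*6*(-5)) = 828*(60 + 6*36 - 180) = 828*(60 + 216 - 180) = 828*96 = 79488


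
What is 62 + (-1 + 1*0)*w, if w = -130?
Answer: 192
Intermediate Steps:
62 + (-1 + 1*0)*w = 62 + (-1 + 1*0)*(-130) = 62 + (-1 + 0)*(-130) = 62 - 1*(-130) = 62 + 130 = 192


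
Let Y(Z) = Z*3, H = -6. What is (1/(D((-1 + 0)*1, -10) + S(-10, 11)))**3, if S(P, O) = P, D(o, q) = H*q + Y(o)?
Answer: 1/103823 ≈ 9.6318e-6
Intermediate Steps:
Y(Z) = 3*Z
D(o, q) = -6*q + 3*o
(1/(D((-1 + 0)*1, -10) + S(-10, 11)))**3 = (1/((-6*(-10) + 3*((-1 + 0)*1)) - 10))**3 = (1/((60 + 3*(-1*1)) - 10))**3 = (1/((60 + 3*(-1)) - 10))**3 = (1/((60 - 3) - 10))**3 = (1/(57 - 10))**3 = (1/47)**3 = 1/103823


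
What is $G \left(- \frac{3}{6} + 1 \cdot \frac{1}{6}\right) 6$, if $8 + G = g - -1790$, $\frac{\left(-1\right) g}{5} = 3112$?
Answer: $27556$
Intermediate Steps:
$g = -15560$ ($g = \left(-5\right) 3112 = -15560$)
$G = -13778$ ($G = -8 - 13770 = -13778$)
$G \left(- \frac{3}{6} + 1 \cdot \frac{1}{6}\right) 6 = - 13778 \left(- \frac{3}{6} + 1 \cdot \frac{1}{6}\right) 6 = - 13778 \left(\left(-3\right) \frac{1}{6} + 1 \cdot \frac{1}{6}\right) 6 = - 13778 \left(- \frac{1}{2} + \frac{1}{6}\right) 6 = - 13778 \left(\left(- \frac{1}{3}\right) 6\right) = \left(-13778\right) \left(-2\right) = 27556$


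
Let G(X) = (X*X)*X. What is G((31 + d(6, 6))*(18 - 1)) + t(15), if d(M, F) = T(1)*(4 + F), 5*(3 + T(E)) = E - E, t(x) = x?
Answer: 4928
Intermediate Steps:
T(E) = -3 (T(E) = -3 + (E - E)/5 = -3 + (⅕)*0 = -3 + 0 = -3)
d(M, F) = -12 - 3*F (d(M, F) = -3*(4 + F) = -12 - 3*F)
G(X) = X³ (G(X) = X²*X = X³)
G((31 + d(6, 6))*(18 - 1)) + t(15) = ((31 + (-12 - 3*6))*(18 - 1))³ + 15 = ((31 + (-12 - 18))*17)³ + 15 = ((31 - 30)*17)³ + 15 = (1*17)³ + 15 = 17³ + 15 = 4913 + 15 = 4928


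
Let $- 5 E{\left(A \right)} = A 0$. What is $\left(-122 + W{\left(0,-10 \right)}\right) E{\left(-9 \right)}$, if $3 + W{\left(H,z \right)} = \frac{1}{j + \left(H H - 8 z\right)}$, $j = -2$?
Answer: $0$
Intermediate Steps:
$E{\left(A \right)} = 0$ ($E{\left(A \right)} = - \frac{A 0}{5} = \left(- \frac{1}{5}\right) 0 = 0$)
$W{\left(H,z \right)} = -3 + \frac{1}{-2 + H^{2} - 8 z}$ ($W{\left(H,z \right)} = -3 + \frac{1}{-2 + \left(H H - 8 z\right)} = -3 + \frac{1}{-2 + \left(H^{2} - 8 z\right)} = -3 + \frac{1}{-2 + H^{2} - 8 z}$)
$\left(-122 + W{\left(0,-10 \right)}\right) E{\left(-9 \right)} = \left(-122 + \frac{-7 - -240 + 3 \cdot 0^{2}}{2 - 0^{2} + 8 \left(-10\right)}\right) 0 = \left(-122 + \frac{-7 + 240 + 3 \cdot 0}{2 - 0 - 80}\right) 0 = \left(-122 + \frac{-7 + 240 + 0}{2 + 0 - 80}\right) 0 = \left(-122 + \frac{1}{-78} \cdot 233\right) 0 = \left(-122 - \frac{233}{78}\right) 0 = \left(- \frac{9749}{78}\right) 0 = 0$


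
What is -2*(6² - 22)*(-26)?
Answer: 728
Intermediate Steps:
-2*(6² - 22)*(-26) = -2*(36 - 22)*(-26) = -2*14*(-26) = -28*(-26) = 728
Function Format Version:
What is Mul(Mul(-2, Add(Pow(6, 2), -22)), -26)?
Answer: 728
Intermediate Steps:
Mul(Mul(-2, Add(Pow(6, 2), -22)), -26) = Mul(Mul(-2, Add(36, -22)), -26) = Mul(Mul(-2, 14), -26) = Mul(-28, -26) = 728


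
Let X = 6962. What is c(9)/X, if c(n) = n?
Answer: 9/6962 ≈ 0.0012927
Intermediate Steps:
c(9)/X = 9/6962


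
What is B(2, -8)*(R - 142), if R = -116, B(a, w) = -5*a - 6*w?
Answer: -9804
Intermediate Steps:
B(a, w) = -6*w - 5*a
B(2, -8)*(R - 142) = (-6*(-8) - 5*2)*(-116 - 142) = (48 - 10)*(-258) = 38*(-258) = -9804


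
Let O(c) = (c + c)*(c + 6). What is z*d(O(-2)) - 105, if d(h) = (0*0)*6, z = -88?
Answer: -105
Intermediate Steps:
O(c) = 2*c*(6 + c) (O(c) = (2*c)*(6 + c) = 2*c*(6 + c))
d(h) = 0 (d(h) = 0*6 = 0)
z*d(O(-2)) - 105 = -88*0 - 105 = 0 - 105 = -105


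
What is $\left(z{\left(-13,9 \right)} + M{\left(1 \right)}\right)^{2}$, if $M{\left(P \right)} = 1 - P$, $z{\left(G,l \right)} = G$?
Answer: $169$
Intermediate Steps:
$\left(z{\left(-13,9 \right)} + M{\left(1 \right)}\right)^{2} = \left(-13 + \left(1 - 1\right)\right)^{2} = \left(-13 + 0\right)^{2} = \left(-13\right)^{2} = 169$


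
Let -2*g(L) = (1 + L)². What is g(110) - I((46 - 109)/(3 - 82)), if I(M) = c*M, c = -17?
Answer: -971217/158 ≈ -6146.9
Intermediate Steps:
g(L) = -(1 + L)²/2
I(M) = -17*M
g(110) - I((46 - 109)/(3 - 82)) = -(1 + 110)²/2 - (-17)*(46 - 109)/(3 - 82) = -½*111² - (-17)*(-63/(-79)) = -½*12321 - (-17)*(-63*(-1/79)) = -12321/2 - (-17)*63/79 = -12321/2 - 1*(-1071/79) = -12321/2 + 1071/79 = -971217/158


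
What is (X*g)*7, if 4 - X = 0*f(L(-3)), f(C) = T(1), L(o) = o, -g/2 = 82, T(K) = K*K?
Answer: -4592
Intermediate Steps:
T(K) = K²
g = -164 (g = -2*82 = -164)
f(C) = 1 (f(C) = 1² = 1)
X = 4 (X = 4 - 0 = 4 - 1*0 = 4 + 0 = 4)
(X*g)*7 = (4*(-164))*7 = -656*7 = -4592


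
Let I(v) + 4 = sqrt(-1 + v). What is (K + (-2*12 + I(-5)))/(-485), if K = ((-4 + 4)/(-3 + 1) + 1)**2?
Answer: 27/485 - I*sqrt(6)/485 ≈ 0.05567 - 0.0050505*I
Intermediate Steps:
I(v) = -4 + sqrt(-1 + v)
K = 1 (K = (0/(-2) + 1)**2 = (0*(-1/2) + 1)**2 = (0 + 1)**2 = 1**2 = 1)
(K + (-2*12 + I(-5)))/(-485) = (1 + (-2*12 + (-4 + sqrt(-1 - 5))))/(-485) = (1 + (-24 + (-4 + sqrt(-6))))*(-1/485) = (1 + (-24 + (-4 + I*sqrt(6))))*(-1/485) = (1 + (-28 + I*sqrt(6)))*(-1/485) = (-27 + I*sqrt(6))*(-1/485) = 27/485 - I*sqrt(6)/485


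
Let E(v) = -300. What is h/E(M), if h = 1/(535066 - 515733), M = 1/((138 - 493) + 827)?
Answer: -1/5799900 ≈ -1.7242e-7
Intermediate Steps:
M = 1/472 (M = 1/(-355 + 827) = 1/472 ≈ 0.0021186)
h = 1/19333 ≈ 5.1725e-5
h/E(M) = (1/19333)/(-300) = (1/19333)*(-1/300) = -1/5799900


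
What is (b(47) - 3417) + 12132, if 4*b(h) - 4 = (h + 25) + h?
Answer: 34983/4 ≈ 8745.8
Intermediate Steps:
b(h) = 29/4 + h/2 (b(h) = 1 + ((h + 25) + h)/4 = 1 + ((25 + h) + h)/4 = 1 + (25 + 2*h)/4 = 1 + (25/4 + h/2) = 29/4 + h/2)
(b(47) - 3417) + 12132 = ((29/4 + (1/2)*47) - 3417) + 12132 = ((29/4 + 47/2) - 3417) + 12132 = (123/4 - 3417) + 12132 = -13545/4 + 12132 = 34983/4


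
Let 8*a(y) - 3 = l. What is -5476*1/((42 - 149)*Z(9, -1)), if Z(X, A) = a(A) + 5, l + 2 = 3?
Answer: 10952/1177 ≈ 9.3050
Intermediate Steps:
l = 1 (l = -2 + 3 = 1)
a(y) = ½ (a(y) = 3/8 + (⅛)*1 = 3/8 + ⅛ = ½)
Z(X, A) = 11/2 (Z(X, A) = ½ + 5 = 11/2)
-5476*1/((42 - 149)*Z(9, -1)) = -5476*2/(11*(42 - 149)) = -5476/((11/2)*(-107)) = -5476/(-1177/2) = -5476*(-2/1177) = 10952/1177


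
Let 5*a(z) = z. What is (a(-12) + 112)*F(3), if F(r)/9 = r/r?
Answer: 4932/5 ≈ 986.40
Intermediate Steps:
F(r) = 9 (F(r) = 9*(r/r) = 9*1 = 9)
a(z) = z/5
(a(-12) + 112)*F(3) = ((1/5)*(-12) + 112)*9 = (-12/5 + 112)*9 = (548/5)*9 = 4932/5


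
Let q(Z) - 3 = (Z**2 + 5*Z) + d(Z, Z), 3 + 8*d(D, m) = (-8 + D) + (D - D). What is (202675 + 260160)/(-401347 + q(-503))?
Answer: -1851340/603657 ≈ -3.0669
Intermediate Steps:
d(D, m) = -11/8 + D/8 (d(D, m) = -3/8 + ((-8 + D) + (D - D))/8 = -3/8 + ((-8 + D) + 0)/8 = -3/8 + (-8 + D)/8 = -3/8 + (-1 + D/8) = -11/8 + D/8)
q(Z) = 13/8 + Z**2 + 41*Z/8 (q(Z) = 3 + ((Z**2 + 5*Z) + (-11/8 + Z/8)) = 3 + (-11/8 + Z**2 + 41*Z/8) = 13/8 + Z**2 + 41*Z/8)
(202675 + 260160)/(-401347 + q(-503)) = (202675 + 260160)/(-401347 + (13/8 + (-503)**2 + (41/8)*(-503))) = 462835/(-401347 + (13/8 + 253009 - 20623/8)) = 462835/(-401347 + 1001731/4) = 462835/(-603657/4) = 462835*(-4/603657) = -1851340/603657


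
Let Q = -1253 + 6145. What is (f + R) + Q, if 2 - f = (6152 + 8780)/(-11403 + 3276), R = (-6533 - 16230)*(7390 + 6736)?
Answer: -2613198183056/8127 ≈ -3.2155e+8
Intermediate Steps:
Q = 4892
R = -321550138 (R = -22763*14126 = -321550138)
f = 31186/8127 (f = 2 - (6152 + 8780)/(-11403 + 3276) = 2 - 14932/(-8127) = 2 - 14932*(-1)/8127 = 2 - 1*(-14932/8127) = 2 + 14932/8127 = 31186/8127 ≈ 3.8373)
(f + R) + Q = (31186/8127 - 321550138) + 4892 = -2613237940340/8127 + 4892 = -2613198183056/8127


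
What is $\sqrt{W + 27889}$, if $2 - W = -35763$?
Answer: $103 \sqrt{6} \approx 252.3$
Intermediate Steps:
$W = 35765$ ($W = 2 - -35763 = 2 + 35763 = 35765$)
$\sqrt{W + 27889} = \sqrt{35765 + 27889} = \sqrt{63654} = 103 \sqrt{6}$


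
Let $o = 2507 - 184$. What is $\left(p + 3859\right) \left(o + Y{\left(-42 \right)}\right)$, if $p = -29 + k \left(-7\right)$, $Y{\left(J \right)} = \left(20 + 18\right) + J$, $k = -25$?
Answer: $9287595$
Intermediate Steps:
$Y{\left(J \right)} = 38 + J$
$o = 2323$ ($o = 2507 - 184 = 2323$)
$p = 146$ ($p = -29 - -175 = -29 + 175 = 146$)
$\left(p + 3859\right) \left(o + Y{\left(-42 \right)}\right) = \left(146 + 3859\right) \left(2323 + \left(38 - 42\right)\right) = 4005 \left(2323 - 4\right) = 4005 \cdot 2319 = 9287595$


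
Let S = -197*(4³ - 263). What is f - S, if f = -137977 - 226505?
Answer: -403685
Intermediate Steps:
f = -364482
S = 39203 (S = -197*(64 - 263) = -197*(-199) = 39203)
f - S = -364482 - 1*39203 = -364482 - 39203 = -403685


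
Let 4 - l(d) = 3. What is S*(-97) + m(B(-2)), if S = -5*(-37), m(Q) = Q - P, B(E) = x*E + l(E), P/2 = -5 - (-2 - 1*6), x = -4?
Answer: -17942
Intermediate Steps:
l(d) = 1 (l(d) = 4 - 1*3 = 4 - 3 = 1)
P = 6 (P = 2*(-5 - (-2 - 1*6)) = 2*(-5 - (-2 - 6)) = 2*(-5 - 1*(-8)) = 2*(-5 + 8) = 2*3 = 6)
B(E) = 1 - 4*E (B(E) = -4*E + 1 = 1 - 4*E)
m(Q) = -6 + Q (m(Q) = Q - 1*6 = Q - 6 = -6 + Q)
S = 185
S*(-97) + m(B(-2)) = 185*(-97) + (-6 + (1 - 4*(-2))) = -17945 + (-6 + (1 + 8)) = -17945 + (-6 + 9) = -17945 + 3 = -17942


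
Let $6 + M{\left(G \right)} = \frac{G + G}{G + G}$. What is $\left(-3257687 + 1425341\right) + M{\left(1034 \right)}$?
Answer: $-1832351$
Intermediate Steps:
$M{\left(G \right)} = -5$ ($M{\left(G \right)} = -6 + \frac{G + G}{G + G} = -6 + \frac{2 G}{2 G} = -6 + 2 G \frac{1}{2 G} = -6 + 1 = -5$)
$\left(-3257687 + 1425341\right) + M{\left(1034 \right)} = \left(-3257687 + 1425341\right) - 5 = -1832346 - 5 = -1832351$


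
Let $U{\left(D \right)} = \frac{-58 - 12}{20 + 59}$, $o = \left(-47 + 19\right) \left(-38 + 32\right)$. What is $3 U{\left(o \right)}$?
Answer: $- \frac{210}{79} \approx -2.6582$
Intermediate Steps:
$o = 168$ ($o = \left(-28\right) \left(-6\right) = 168$)
$U{\left(D \right)} = - \frac{70}{79}$
$3 U{\left(o \right)} = 3 \left(- \frac{70}{79}\right) = - \frac{210}{79}$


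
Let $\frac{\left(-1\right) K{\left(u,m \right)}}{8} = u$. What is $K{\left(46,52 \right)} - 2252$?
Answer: $-2620$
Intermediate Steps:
$K{\left(u,m \right)} = - 8 u$
$K{\left(46,52 \right)} - 2252 = \left(-8\right) 46 - 2252 = -368 - 2252 = -2620$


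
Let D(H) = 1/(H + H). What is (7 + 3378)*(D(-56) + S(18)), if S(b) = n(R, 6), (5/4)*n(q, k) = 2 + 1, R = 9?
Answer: 906503/112 ≈ 8093.8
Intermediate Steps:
n(q, k) = 12/5 (n(q, k) = 4*(2 + 1)/5 = (4/5)*3 = 12/5)
S(b) = 12/5
D(H) = 1/(2*H)
(7 + 3378)*(D(-56) + S(18)) = (7 + 3378)*((1/2)/(-56) + 12/5) = 3385*((1/2)*(-1/56) + 12/5) = 3385*(-1/112 + 12/5) = 3385*(1339/560) = 906503/112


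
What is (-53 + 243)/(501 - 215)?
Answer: 95/143 ≈ 0.66434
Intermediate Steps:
(-53 + 243)/(501 - 215) = 190/286 = 190*(1/286) = 95/143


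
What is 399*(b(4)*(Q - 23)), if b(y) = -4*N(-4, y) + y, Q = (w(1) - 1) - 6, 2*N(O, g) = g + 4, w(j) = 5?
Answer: 119700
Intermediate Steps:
N(O, g) = 2 + g/2 (N(O, g) = (g + 4)/2 = (4 + g)/2 = 2 + g/2)
Q = -2 (Q = (5 - 1) - 6 = 4 - 6 = -2)
b(y) = -8 - y (b(y) = -4*(2 + y/2) + y = (-8 - 2*y) + y = -8 - y)
399*(b(4)*(Q - 23)) = 399*((-8 - 1*4)*(-2 - 23)) = 399*((-8 - 4)*(-25)) = 399*(-12*(-25)) = 399*300 = 119700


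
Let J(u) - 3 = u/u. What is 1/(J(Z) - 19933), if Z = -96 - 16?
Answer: -1/19929 ≈ -5.0178e-5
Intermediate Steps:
Z = -112
J(u) = 4 (J(u) = 3 + u/u = 3 + 1 = 4)
1/(J(Z) - 19933) = 1/(4 - 19933) = 1/(-19929) = -1/19929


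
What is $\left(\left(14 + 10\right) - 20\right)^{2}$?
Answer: $16$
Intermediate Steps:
$\left(\left(14 + 10\right) - 20\right)^{2} = \left(24 - 20\right)^{2} = 4^{2} = 16$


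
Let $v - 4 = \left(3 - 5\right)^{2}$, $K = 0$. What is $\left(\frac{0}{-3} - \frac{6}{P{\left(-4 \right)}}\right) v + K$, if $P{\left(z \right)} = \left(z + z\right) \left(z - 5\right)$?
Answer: $- \frac{2}{3} \approx -0.66667$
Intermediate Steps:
$P{\left(z \right)} = 2 z \left(-5 + z\right)$
$v = 8$ ($v = 4 + \left(3 - 5\right)^{2} = 4 + \left(-2\right)^{2} = 4 + 4 = 8$)
$\left(\frac{0}{-3} - \frac{6}{P{\left(-4 \right)}}\right) v + K = \left(\frac{0}{-3} - \frac{6}{2 \left(-4\right) \left(-5 - 4\right)}\right) 8 + 0 = \left(0 \left(- \frac{1}{3}\right) - \frac{6}{2 \left(-4\right) \left(-9\right)}\right) 8 + 0 = \left(0 - \frac{6}{72}\right) 8 + 0 = \left(0 - \frac{1}{12}\right) 8 + 0 = \left(- \frac{1}{12}\right) 8 + 0 = - \frac{2}{3} + 0 = - \frac{2}{3}$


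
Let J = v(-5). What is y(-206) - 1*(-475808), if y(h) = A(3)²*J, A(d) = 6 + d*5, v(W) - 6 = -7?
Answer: 475367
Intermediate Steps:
v(W) = -1 (v(W) = 6 - 7 = -1)
A(d) = 6 + 5*d
J = -1
y(h) = -441 (y(h) = (6 + 5*3)²*(-1) = (6 + 15)²*(-1) = 21²*(-1) = 441*(-1) = -441)
y(-206) - 1*(-475808) = -441 - 1*(-475808) = -441 + 475808 = 475367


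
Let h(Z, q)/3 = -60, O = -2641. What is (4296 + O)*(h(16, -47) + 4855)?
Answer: 7737125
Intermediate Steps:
h(Z, q) = -180 (h(Z, q) = 3*(-60) = -180)
(4296 + O)*(h(16, -47) + 4855) = (4296 - 2641)*(-180 + 4855) = 1655*4675 = 7737125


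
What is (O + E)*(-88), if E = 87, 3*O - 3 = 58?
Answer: -28336/3 ≈ -9445.3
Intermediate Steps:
O = 61/3 (O = 1 + (⅓)*58 = 1 + 58/3 = 61/3 ≈ 20.333)
(O + E)*(-88) = (61/3 + 87)*(-88) = (322/3)*(-88) = -28336/3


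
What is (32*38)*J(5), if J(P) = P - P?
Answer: 0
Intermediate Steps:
J(P) = 0
(32*38)*J(5) = (32*38)*0 = 1216*0 = 0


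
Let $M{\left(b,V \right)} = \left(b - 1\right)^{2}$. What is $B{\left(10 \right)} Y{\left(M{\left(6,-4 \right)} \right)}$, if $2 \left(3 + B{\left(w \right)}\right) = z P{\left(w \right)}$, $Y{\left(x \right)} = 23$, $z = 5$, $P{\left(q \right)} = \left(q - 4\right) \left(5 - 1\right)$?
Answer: $1311$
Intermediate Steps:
$M{\left(b,V \right)} = \left(-1 + b\right)^{2}$
$P{\left(q \right)} = -16 + 4 q$ ($P{\left(q \right)} = \left(-4 + q\right) 4 = -16 + 4 q$)
$B{\left(w \right)} = -43 + 10 w$ ($B{\left(w \right)} = -3 + \frac{5 \left(-16 + 4 w\right)}{2} = -3 + \frac{-80 + 20 w}{2} = -3 + \left(-40 + 10 w\right) = -43 + 10 w$)
$B{\left(10 \right)} Y{\left(M{\left(6,-4 \right)} \right)} = \left(-43 + 10 \cdot 10\right) 23 = \left(-43 + 100\right) 23 = 57 \cdot 23 = 1311$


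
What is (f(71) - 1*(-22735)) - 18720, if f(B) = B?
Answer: 4086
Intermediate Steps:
(f(71) - 1*(-22735)) - 18720 = (71 - 1*(-22735)) - 18720 = (71 + 22735) - 18720 = 22806 - 18720 = 4086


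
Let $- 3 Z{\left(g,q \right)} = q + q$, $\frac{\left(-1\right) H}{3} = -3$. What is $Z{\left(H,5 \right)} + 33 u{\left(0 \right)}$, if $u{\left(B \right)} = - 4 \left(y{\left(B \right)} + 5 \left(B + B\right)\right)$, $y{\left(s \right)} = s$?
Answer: $- \frac{10}{3} \approx -3.3333$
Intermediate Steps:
$H = 9$ ($H = \left(-3\right) \left(-3\right) = 9$)
$u{\left(B \right)} = - 44 B$ ($u{\left(B \right)} = - 4 \left(B + 5 \left(B + B\right)\right) = - 4 \left(B + 5 \cdot 2 B\right) = - 4 \left(B + 10 B\right) = - 4 \cdot 11 B = - 44 B$)
$Z{\left(g,q \right)} = - \frac{2 q}{3}$ ($Z{\left(g,q \right)} = - \frac{q + q}{3} = - \frac{2 q}{3}$)
$Z{\left(H,5 \right)} + 33 u{\left(0 \right)} = \left(- \frac{2}{3}\right) 5 + 33 \left(\left(-44\right) 0\right) = - \frac{10}{3} + 33 \cdot 0 = - \frac{10}{3} + 0 = - \frac{10}{3}$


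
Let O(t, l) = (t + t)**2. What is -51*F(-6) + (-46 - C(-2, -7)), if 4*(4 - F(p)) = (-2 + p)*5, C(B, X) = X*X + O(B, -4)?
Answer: -825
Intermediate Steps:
O(t, l) = 4*t**2 (O(t, l) = (2*t)**2 = 4*t**2)
C(B, X) = X**2 + 4*B**2 (C(B, X) = X*X + 4*B**2 = X**2 + 4*B**2)
F(p) = 13/2 - 5*p/4 (F(p) = 4 - (-2 + p)*5/4 = 4 - (-10 + 5*p)/4 = 4 + (5/2 - 5*p/4) = 13/2 - 5*p/4)
-51*F(-6) + (-46 - C(-2, -7)) = -51*(13/2 - 5/4*(-6)) + (-46 - ((-7)**2 + 4*(-2)**2)) = -51*(13/2 + 15/2) + (-46 - (49 + 4*4)) = -51*14 + (-46 - (49 + 16)) = -714 + (-46 - 1*65) = -714 + (-46 - 65) = -714 - 111 = -825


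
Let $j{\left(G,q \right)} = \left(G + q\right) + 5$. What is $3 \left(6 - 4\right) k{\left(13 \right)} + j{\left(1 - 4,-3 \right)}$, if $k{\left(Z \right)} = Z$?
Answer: $77$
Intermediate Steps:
$j{\left(G,q \right)} = 5 + G + q$
$3 \left(6 - 4\right) k{\left(13 \right)} + j{\left(1 - 4,-3 \right)} = 3 \left(6 - 4\right) 13 + \left(5 + \left(1 - 4\right) - 3\right) = 3 \cdot 2 \cdot 13 - 1 = 6 \cdot 13 - 1 = 78 - 1 = 77$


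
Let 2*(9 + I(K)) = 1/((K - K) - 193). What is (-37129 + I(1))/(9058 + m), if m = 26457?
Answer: -14335269/13708790 ≈ -1.0457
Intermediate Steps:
I(K) = -3475/386 (I(K) = -9 + 1/(2*((K - K) - 193)) = -9 + 1/(2*(0 - 193)) = -9 + (1/2)/(-193) = -9 + (1/2)*(-1/193) = -9 - 1/386 = -3475/386)
(-37129 + I(1))/(9058 + m) = (-37129 - 3475/386)/(9058 + 26457) = -14335269/386/35515 = -14335269/386*1/35515 = -14335269/13708790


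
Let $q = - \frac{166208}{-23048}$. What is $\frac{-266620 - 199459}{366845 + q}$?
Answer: $- \frac{1342773599}{1056901221} \approx -1.2705$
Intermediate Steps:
$q = \frac{20776}{2881}$ ($q = \left(-166208\right) \left(- \frac{1}{23048}\right) = \frac{20776}{2881} \approx 7.2114$)
$\frac{-266620 - 199459}{366845 + q} = \frac{-266620 - 199459}{366845 + \frac{20776}{2881}} = - \frac{466079}{\frac{1056901221}{2881}} = \left(-466079\right) \frac{2881}{1056901221} = - \frac{1342773599}{1056901221}$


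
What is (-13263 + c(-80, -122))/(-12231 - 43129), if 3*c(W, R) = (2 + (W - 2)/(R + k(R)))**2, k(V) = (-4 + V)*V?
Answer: 578281503611/2413998750000 ≈ 0.23955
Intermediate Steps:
k(V) = V*(-4 + V)
c(W, R) = (2 + (-2 + W)/(R + R*(-4 + R)))**2/3 (c(W, R) = (2 + (W - 2)/(R + R*(-4 + R)))**2/3 = (2 + (-2 + W)/(R + R*(-4 + R)))**2/3)
(-13263 + c(-80, -122))/(-12231 - 43129) = (-13263 + (1/3)*(-2 - 80 - 6*(-122) + 2*(-122)**2)**2/((-122)**2*(-3 - 122)**2))/(-12231 - 43129) = (-13263 + (1/3)*(1/14884)*(-2 - 80 + 732 + 2*14884)**2/(-125)**2)/(-55360) = (-13263 + (1/3)*(1/14884)*(1/15625)*(-2 - 80 + 732 + 29768)**2)*(-1/55360) = (-13263 + (1/3)*(1/14884)*(1/15625)*30418**2)*(-1/55360) = (-13263 + (1/3)*(1/14884)*(1/15625)*925254724)*(-1/55360) = (-13263 + 231313681/174421875)*(-1/55360) = -2313126014444/174421875*(-1/55360) = 578281503611/2413998750000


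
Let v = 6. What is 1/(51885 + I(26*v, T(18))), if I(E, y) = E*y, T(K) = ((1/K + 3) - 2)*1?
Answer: 3/156149 ≈ 1.9212e-5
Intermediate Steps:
T(K) = 1 + 1/K (T(K) = ((3 + 1/K) - 2)*1 = (1 + 1/K)*1 = 1 + 1/K)
1/(51885 + I(26*v, T(18))) = 1/(51885 + (26*6)*((1 + 18)/18)) = 1/(51885 + 156*((1/18)*19)) = 1/(51885 + 156*(19/18)) = 1/(51885 + 494/3) = 1/(156149/3) = 3/156149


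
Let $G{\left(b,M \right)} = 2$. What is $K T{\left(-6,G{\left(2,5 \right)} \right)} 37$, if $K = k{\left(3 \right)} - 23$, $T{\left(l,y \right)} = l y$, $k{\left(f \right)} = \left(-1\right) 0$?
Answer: $10212$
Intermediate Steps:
$k{\left(f \right)} = 0$
$K = -23$ ($K = 0 - 23 = -23$)
$K T{\left(-6,G{\left(2,5 \right)} \right)} 37 = - 23 \left(\left(-6\right) 2\right) 37 = \left(-23\right) \left(-12\right) 37 = 276 \cdot 37 = 10212$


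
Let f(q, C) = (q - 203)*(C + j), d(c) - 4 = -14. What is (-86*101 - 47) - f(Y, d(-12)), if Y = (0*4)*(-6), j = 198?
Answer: 29431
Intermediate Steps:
d(c) = -10 (d(c) = 4 - 14 = -10)
Y = 0 (Y = 0*(-6) = 0)
f(q, C) = (-203 + q)*(198 + C) (f(q, C) = (q - 203)*(C + 198) = (-203 + q)*(198 + C))
(-86*101 - 47) - f(Y, d(-12)) = (-86*101 - 47) - (-40194 - 203*(-10) + 198*0 - 10*0) = (-8686 - 47) - (-40194 + 2030 + 0 + 0) = -8733 - 1*(-38164) = -8733 + 38164 = 29431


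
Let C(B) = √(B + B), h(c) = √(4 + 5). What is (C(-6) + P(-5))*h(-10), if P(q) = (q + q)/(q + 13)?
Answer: -15/4 + 6*I*√3 ≈ -3.75 + 10.392*I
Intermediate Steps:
P(q) = 2*q/(13 + q) (P(q) = (2*q)/(13 + q) = 2*q/(13 + q))
h(c) = 3 (h(c) = √9 = 3)
C(B) = √2*√B (C(B) = √(2*B) = √2*√B)
(C(-6) + P(-5))*h(-10) = (√2*√(-6) + 2*(-5)/(13 - 5))*3 = (√2*(I*√6) + 2*(-5)/8)*3 = (2*I*√3 + 2*(-5)*(⅛))*3 = (2*I*√3 - 5/4)*3 = (-5/4 + 2*I*√3)*3 = -15/4 + 6*I*√3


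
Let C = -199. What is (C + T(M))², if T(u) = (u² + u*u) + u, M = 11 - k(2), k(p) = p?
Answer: 784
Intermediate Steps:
M = 9 (M = 11 - 1*2 = 11 - 2 = 9)
T(u) = u + 2*u² (T(u) = (u² + u²) + u = 2*u² + u = u + 2*u²)
(C + T(M))² = (-199 + 9*(1 + 2*9))² = (-199 + 9*(1 + 18))² = (-199 + 9*19)² = (-199 + 171)² = (-28)² = 784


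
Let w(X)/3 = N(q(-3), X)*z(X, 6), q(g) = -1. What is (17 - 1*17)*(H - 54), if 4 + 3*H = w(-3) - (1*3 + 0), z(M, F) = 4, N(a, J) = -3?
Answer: 0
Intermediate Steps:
w(X) = -36 (w(X) = 3*(-3*4) = 3*(-12) = -36)
H = -43/3 (H = -4/3 + (-36 - (1*3 + 0))/3 = -4/3 + (-36 - (3 + 0))/3 = -4/3 + (-36 - 1*3)/3 = -4/3 + (-36 - 3)/3 = -4/3 + (⅓)*(-39) = -4/3 - 13 = -43/3 ≈ -14.333)
(17 - 1*17)*(H - 54) = (17 - 1*17)*(-43/3 - 54) = (17 - 17)*(-205/3) = 0*(-205/3) = 0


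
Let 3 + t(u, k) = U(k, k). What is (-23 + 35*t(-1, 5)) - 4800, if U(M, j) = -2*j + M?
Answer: -5103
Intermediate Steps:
U(M, j) = M - 2*j
t(u, k) = -3 - k (t(u, k) = -3 + (k - 2*k) = -3 - k)
(-23 + 35*t(-1, 5)) - 4800 = (-23 + 35*(-3 - 1*5)) - 4800 = (-23 + 35*(-3 - 5)) - 4800 = (-23 + 35*(-8)) - 4800 = (-23 - 280) - 4800 = -303 - 4800 = -5103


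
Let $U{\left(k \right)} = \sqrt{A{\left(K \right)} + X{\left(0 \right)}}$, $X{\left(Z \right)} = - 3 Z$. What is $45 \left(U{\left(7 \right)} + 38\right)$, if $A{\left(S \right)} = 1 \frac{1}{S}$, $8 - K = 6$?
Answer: $1710 + \frac{45 \sqrt{2}}{2} \approx 1741.8$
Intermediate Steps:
$K = 2$ ($K = 8 - 6 = 2$)
$A{\left(S \right)} = \frac{1}{S}$
$U{\left(k \right)} = \frac{\sqrt{2}}{2}$ ($U{\left(k \right)} = \sqrt{\frac{1}{2} - 0} = \sqrt{\frac{1}{2} + 0} = \sqrt{\frac{1}{2}} = \frac{\sqrt{2}}{2}$)
$45 \left(U{\left(7 \right)} + 38\right) = 45 \left(\frac{\sqrt{2}}{2} + 38\right) = 45 \left(38 + \frac{\sqrt{2}}{2}\right) = 1710 + \frac{45 \sqrt{2}}{2}$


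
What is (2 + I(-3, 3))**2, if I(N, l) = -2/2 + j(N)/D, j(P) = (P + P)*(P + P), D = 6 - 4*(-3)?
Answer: 9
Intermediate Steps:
D = 18 (D = 6 + 12 = 18)
j(P) = 4*P**2 (j(P) = (2*P)*(2*P) = 4*P**2)
I(N, l) = -1 + 2*N**2/9 (I(N, l) = -2/2 + (4*N**2)/18 = -2*1/2 + (4*N**2)*(1/18) = -1 + 2*N**2/9)
(2 + I(-3, 3))**2 = (2 + (-1 + (2/9)*(-3)**2))**2 = (2 + (-1 + (2/9)*9))**2 = (2 + (-1 + 2))**2 = (2 + 1)**2 = 3**2 = 9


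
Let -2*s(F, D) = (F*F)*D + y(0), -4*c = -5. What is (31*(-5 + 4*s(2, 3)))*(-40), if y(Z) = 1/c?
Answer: 37944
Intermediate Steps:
c = 5/4 (c = -¼*(-5) = 5/4 ≈ 1.2500)
y(Z) = ⅘ (y(Z) = 1/(5/4) = ⅘)
s(F, D) = -⅖ - D*F²/2 (s(F, D) = -((F*F)*D + ⅘)/2 = -(F²*D + ⅘)/2 = -(D*F² + ⅘)/2 = -(⅘ + D*F²)/2 = -⅖ - D*F²/2)
(31*(-5 + 4*s(2, 3)))*(-40) = (31*(-5 + 4*(-⅖ - ½*3*2²)))*(-40) = (31*(-5 + 4*(-⅖ - ½*3*4)))*(-40) = (31*(-5 + 4*(-⅖ - 6)))*(-40) = (31*(-5 + 4*(-32/5)))*(-40) = (31*(-5 - 128/5))*(-40) = (31*(-153/5))*(-40) = -4743/5*(-40) = 37944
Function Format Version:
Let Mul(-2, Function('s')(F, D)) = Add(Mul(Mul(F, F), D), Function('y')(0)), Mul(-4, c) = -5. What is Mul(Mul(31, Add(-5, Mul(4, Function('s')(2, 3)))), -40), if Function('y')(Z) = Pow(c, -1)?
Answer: 37944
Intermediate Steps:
c = Rational(5, 4) (c = Mul(Rational(-1, 4), -5) = Rational(5, 4) ≈ 1.2500)
Function('y')(Z) = Rational(4, 5) (Function('y')(Z) = Pow(Rational(5, 4), -1) = Rational(4, 5))
Function('s')(F, D) = Add(Rational(-2, 5), Mul(Rational(-1, 2), D, Pow(F, 2))) (Function('s')(F, D) = Mul(Rational(-1, 2), Add(Mul(Mul(F, F), D), Rational(4, 5))) = Mul(Rational(-1, 2), Add(Mul(Pow(F, 2), D), Rational(4, 5))) = Mul(Rational(-1, 2), Add(Mul(D, Pow(F, 2)), Rational(4, 5))) = Mul(Rational(-1, 2), Add(Rational(4, 5), Mul(D, Pow(F, 2)))) = Add(Rational(-2, 5), Mul(Rational(-1, 2), D, Pow(F, 2))))
Mul(Mul(31, Add(-5, Mul(4, Function('s')(2, 3)))), -40) = Mul(Mul(31, Add(-5, Mul(4, Add(Rational(-2, 5), Mul(Rational(-1, 2), 3, Pow(2, 2)))))), -40) = Mul(Mul(31, Add(-5, Mul(4, Add(Rational(-2, 5), Mul(Rational(-1, 2), 3, 4))))), -40) = Mul(Mul(31, Add(-5, Mul(4, Add(Rational(-2, 5), -6)))), -40) = Mul(Mul(31, Add(-5, Mul(4, Rational(-32, 5)))), -40) = Mul(Mul(31, Add(-5, Rational(-128, 5))), -40) = Mul(Mul(31, Rational(-153, 5)), -40) = Mul(Rational(-4743, 5), -40) = 37944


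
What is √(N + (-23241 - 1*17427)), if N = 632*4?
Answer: 2*I*√9535 ≈ 195.29*I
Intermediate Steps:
N = 2528
√(N + (-23241 - 1*17427)) = √(2528 + (-23241 - 1*17427)) = √(2528 + (-23241 - 17427)) = √(2528 - 40668) = √(-38140) = 2*I*√9535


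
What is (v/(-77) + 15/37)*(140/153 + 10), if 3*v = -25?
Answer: 7331300/1307691 ≈ 5.6063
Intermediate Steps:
v = -25/3 (v = (⅓)*(-25) = -25/3 ≈ -8.3333)
(v/(-77) + 15/37)*(140/153 + 10) = (-25/3/(-77) + 15/37)*(140/153 + 10) = (-25/3*(-1/77) + 15*(1/37))*(140*(1/153) + 10) = (25/231 + 15/37)*(140/153 + 10) = (4390/8547)*(1670/153) = 7331300/1307691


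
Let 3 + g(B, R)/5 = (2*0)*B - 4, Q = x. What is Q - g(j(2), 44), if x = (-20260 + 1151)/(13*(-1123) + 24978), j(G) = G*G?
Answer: 3548/107 ≈ 33.159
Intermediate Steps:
j(G) = G²
x = -197/107 (x = -19109/(-14599 + 24978) = -19109/10379 = -19109*1/10379 = -197/107 ≈ -1.8411)
Q = -197/107 ≈ -1.8411
g(B, R) = -35 (g(B, R) = -15 + 5*((2*0)*B - 4) = -15 + 5*(0*B - 4) = -15 + 5*(0 - 4) = -15 + 5*(-4) = -15 - 20 = -35)
Q - g(j(2), 44) = -197/107 - 1*(-35) = -197/107 + 35 = 3548/107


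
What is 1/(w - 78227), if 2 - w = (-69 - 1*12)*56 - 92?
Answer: -1/73597 ≈ -1.3588e-5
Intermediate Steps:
w = 4630 (w = 2 - ((-69 - 1*12)*56 - 92) = 2 - ((-69 - 12)*56 - 92) = 2 - (-81*56 - 92) = 2 - (-4536 - 92) = 2 - 1*(-4628) = 2 + 4628 = 4630)
1/(w - 78227) = 1/(4630 - 78227) = 1/(-73597) = -1/73597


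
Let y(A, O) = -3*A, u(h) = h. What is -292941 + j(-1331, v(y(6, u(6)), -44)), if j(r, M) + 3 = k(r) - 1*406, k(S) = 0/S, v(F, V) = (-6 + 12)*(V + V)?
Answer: -293350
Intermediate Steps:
v(F, V) = 12*V (v(F, V) = 6*(2*V) = 12*V)
k(S) = 0
j(r, M) = -409 (j(r, M) = -3 + (0 - 1*406) = -3 + (0 - 406) = -3 - 406 = -409)
-292941 + j(-1331, v(y(6, u(6)), -44)) = -292941 - 409 = -293350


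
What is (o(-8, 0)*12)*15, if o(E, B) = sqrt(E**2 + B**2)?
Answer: 1440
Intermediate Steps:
o(E, B) = sqrt(B**2 + E**2)
(o(-8, 0)*12)*15 = (sqrt(0**2 + (-8)**2)*12)*15 = (sqrt(0 + 64)*12)*15 = (sqrt(64)*12)*15 = (8*12)*15 = 96*15 = 1440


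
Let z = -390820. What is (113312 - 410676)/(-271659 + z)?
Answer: 297364/662479 ≈ 0.44887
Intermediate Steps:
(113312 - 410676)/(-271659 + z) = (113312 - 410676)/(-271659 - 390820) = -297364/(-662479) = -297364*(-1/662479) = 297364/662479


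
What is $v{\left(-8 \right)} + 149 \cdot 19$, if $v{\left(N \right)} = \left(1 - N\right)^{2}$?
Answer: $2912$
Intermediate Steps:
$v{\left(-8 \right)} + 149 \cdot 19 = \left(-1 - 8\right)^{2} + 149 \cdot 19 = \left(-9\right)^{2} + 2831 = 81 + 2831 = 2912$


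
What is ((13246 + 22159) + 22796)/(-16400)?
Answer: -58201/16400 ≈ -3.5488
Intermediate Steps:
((13246 + 22159) + 22796)/(-16400) = (35405 + 22796)*(-1/16400) = 58201*(-1/16400) = -58201/16400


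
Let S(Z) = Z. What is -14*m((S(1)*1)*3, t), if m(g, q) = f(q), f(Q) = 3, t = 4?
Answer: -42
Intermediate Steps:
m(g, q) = 3
-14*m((S(1)*1)*3, t) = -14*3 = -42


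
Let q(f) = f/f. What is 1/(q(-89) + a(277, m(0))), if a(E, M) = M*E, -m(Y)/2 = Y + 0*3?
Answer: 1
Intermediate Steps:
q(f) = 1
m(Y) = -2*Y (m(Y) = -2*(Y + 0*3) = -2*(Y + 0) = -2*Y)
a(E, M) = E*M
1/(q(-89) + a(277, m(0))) = 1/(1 + 277*(-2*0)) = 1/(1 + 277*0) = 1/(1 + 0) = 1/1 = 1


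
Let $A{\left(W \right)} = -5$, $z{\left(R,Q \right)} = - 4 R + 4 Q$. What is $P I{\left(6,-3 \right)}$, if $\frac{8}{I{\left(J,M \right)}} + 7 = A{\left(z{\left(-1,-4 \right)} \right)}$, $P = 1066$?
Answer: $- \frac{2132}{3} \approx -710.67$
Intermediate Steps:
$I{\left(J,M \right)} = - \frac{2}{3}$ ($I{\left(J,M \right)} = \frac{8}{-7 - 5} = \frac{8}{-12} = 8 \left(- \frac{1}{12}\right) = - \frac{2}{3}$)
$P I{\left(6,-3 \right)} = 1066 \left(- \frac{2}{3}\right) = - \frac{2132}{3}$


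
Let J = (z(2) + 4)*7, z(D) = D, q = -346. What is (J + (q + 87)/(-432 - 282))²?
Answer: 18671041/10404 ≈ 1794.6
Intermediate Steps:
J = 42 (J = (2 + 4)*7 = 6*7 = 42)
(J + (q + 87)/(-432 - 282))² = (42 + (-346 + 87)/(-432 - 282))² = (42 - 259/(-714))² = (42 - 259*(-1/714))² = (42 + 37/102)² = (4321/102)² = 18671041/10404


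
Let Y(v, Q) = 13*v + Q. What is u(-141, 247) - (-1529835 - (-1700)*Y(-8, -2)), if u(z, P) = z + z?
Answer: 1709753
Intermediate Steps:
Y(v, Q) = Q + 13*v
u(z, P) = 2*z
u(-141, 247) - (-1529835 - (-1700)*Y(-8, -2)) = 2*(-141) - (-1529835 - (-1700)*(-2 + 13*(-8))) = -282 - (-1529835 - (-1700)*(-2 - 104)) = -282 - (-1529835 - (-1700)*(-106)) = -282 - (-1529835 - 1*180200) = -282 - (-1529835 - 180200) = -282 - 1*(-1710035) = -282 + 1710035 = 1709753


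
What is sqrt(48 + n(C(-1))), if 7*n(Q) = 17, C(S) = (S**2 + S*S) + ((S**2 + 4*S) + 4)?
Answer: sqrt(2471)/7 ≈ 7.1013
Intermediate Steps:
C(S) = 4 + 3*S**2 + 4*S (C(S) = (S**2 + S**2) + (4 + S**2 + 4*S) = 2*S**2 + (4 + S**2 + 4*S) = 4 + 3*S**2 + 4*S)
n(Q) = 17/7 (n(Q) = (1/7)*17 = 17/7)
sqrt(48 + n(C(-1))) = sqrt(48 + 17/7) = sqrt(353/7) = sqrt(2471)/7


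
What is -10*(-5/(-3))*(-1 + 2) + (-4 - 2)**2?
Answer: 58/3 ≈ 19.333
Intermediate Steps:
-10*(-5/(-3))*(-1 + 2) + (-4 - 2)**2 = -10*(-5*(-1/3)) + (-6)**2 = -50/3 + 36 = 58/3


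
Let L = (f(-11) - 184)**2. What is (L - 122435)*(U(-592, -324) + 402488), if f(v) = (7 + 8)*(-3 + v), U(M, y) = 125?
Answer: 13206109013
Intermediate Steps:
f(v) = -45 + 15*v (f(v) = 15*(-3 + v) = -45 + 15*v)
L = 155236 (L = ((-45 + 15*(-11)) - 184)**2 = ((-45 - 165) - 184)**2 = (-210 - 184)**2 = (-394)**2 = 155236)
(L - 122435)*(U(-592, -324) + 402488) = (155236 - 122435)*(125 + 402488) = 32801*402613 = 13206109013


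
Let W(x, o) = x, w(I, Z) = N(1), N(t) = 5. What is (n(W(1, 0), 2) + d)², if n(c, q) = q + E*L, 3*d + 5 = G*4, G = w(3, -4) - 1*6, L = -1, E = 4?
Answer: 25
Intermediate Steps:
w(I, Z) = 5
G = -1 (G = 5 - 1*6 = 5 - 6 = -1)
d = -3 (d = -5/3 + (-1*4)/3 = -5/3 + (⅓)*(-4) = -5/3 - 4/3 = -3)
n(c, q) = -4 + q (n(c, q) = q + 4*(-1) = q - 4 = -4 + q)
(n(W(1, 0), 2) + d)² = ((-4 + 2) - 3)² = (-2 - 3)² = (-5)² = 25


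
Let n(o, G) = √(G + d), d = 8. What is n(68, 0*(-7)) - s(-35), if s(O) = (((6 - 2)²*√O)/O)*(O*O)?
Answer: 2*√2 + 560*I*√35 ≈ 2.8284 + 3313.0*I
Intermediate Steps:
n(o, G) = √(8 + G) (n(o, G) = √(G + 8) = √(8 + G))
s(O) = 16*O^(3/2) (s(O) = ((4²*√O)/O)*O² = ((16*√O)/O)*O² = (16/√O)*O² = 16*O^(3/2))
n(68, 0*(-7)) - s(-35) = √(8 + 0*(-7)) - 16*(-35)^(3/2) = √(8 + 0) - 16*(-35*I*√35) = √8 - (-560)*I*√35 = 2*√2 + 560*I*√35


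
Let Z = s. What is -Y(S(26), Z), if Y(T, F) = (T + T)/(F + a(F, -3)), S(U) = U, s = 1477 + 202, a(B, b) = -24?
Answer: -52/1655 ≈ -0.031420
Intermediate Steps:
s = 1679
Z = 1679
Y(T, F) = 2*T/(-24 + F) (Y(T, F) = (T + T)/(F - 24) = (2*T)/(-24 + F) = 2*T/(-24 + F))
-Y(S(26), Z) = -2*26/(-24 + 1679) = -2*26/1655 = -1*52/1655 = -52/1655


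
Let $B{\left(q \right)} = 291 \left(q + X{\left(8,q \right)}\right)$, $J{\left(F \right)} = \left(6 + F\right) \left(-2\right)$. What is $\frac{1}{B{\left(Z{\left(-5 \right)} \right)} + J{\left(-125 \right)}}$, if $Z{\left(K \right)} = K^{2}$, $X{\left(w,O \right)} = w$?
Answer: $\frac{1}{9841} \approx 0.00010162$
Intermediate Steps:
$J{\left(F \right)} = -12 - 2 F$
$B{\left(q \right)} = 2328 + 291 q$ ($B{\left(q \right)} = 291 \left(q + 8\right) = 291 \left(8 + q\right) = 2328 + 291 q$)
$\frac{1}{B{\left(Z{\left(-5 \right)} \right)} + J{\left(-125 \right)}} = \frac{1}{\left(2328 + 291 \left(-5\right)^{2}\right) - -238} = \frac{1}{\left(2328 + 291 \cdot 25\right) + \left(-12 + 250\right)} = \frac{1}{\left(2328 + 7275\right) + 238} = \frac{1}{9603 + 238} = \frac{1}{9841}$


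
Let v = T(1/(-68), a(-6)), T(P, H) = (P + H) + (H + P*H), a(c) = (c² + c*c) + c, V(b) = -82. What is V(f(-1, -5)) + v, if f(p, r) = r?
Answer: 3333/68 ≈ 49.015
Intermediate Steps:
a(c) = c + 2*c² (a(c) = (c² + c²) + c = 2*c² + c = c + 2*c²)
T(P, H) = P + 2*H + H*P (T(P, H) = (H + P) + (H + H*P) = P + 2*H + H*P)
v = 8909/68 (v = 1/(-68) + 2*(-6*(1 + 2*(-6))) - 6*(1 + 2*(-6))/(-68) = -1/68 + 2*(-6*(1 - 12)) - 6*(1 - 12)*(-1/68) = -1/68 + 2*(-6*(-11)) - 6*(-11)*(-1/68) = -1/68 + 2*66 + 66*(-1/68) = -1/68 + 132 - 33/34 = 8909/68 ≈ 131.01)
V(f(-1, -5)) + v = -82 + 8909/68 = 3333/68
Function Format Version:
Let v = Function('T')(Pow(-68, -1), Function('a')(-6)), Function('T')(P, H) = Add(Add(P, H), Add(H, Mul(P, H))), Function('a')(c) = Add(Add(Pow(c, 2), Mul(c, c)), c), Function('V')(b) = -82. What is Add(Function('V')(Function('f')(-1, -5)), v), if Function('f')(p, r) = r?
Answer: Rational(3333, 68) ≈ 49.015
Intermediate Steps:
Function('a')(c) = Add(c, Mul(2, Pow(c, 2))) (Function('a')(c) = Add(Add(Pow(c, 2), Pow(c, 2)), c) = Add(Mul(2, Pow(c, 2)), c) = Add(c, Mul(2, Pow(c, 2))))
Function('T')(P, H) = Add(P, Mul(2, H), Mul(H, P)) (Function('T')(P, H) = Add(Add(H, P), Add(H, Mul(H, P))) = Add(P, Mul(2, H), Mul(H, P)))
v = Rational(8909, 68) (v = Add(Pow(-68, -1), Mul(2, Mul(-6, Add(1, Mul(2, -6)))), Mul(Mul(-6, Add(1, Mul(2, -6))), Pow(-68, -1))) = Add(Rational(-1, 68), Mul(2, Mul(-6, Add(1, -12))), Mul(Mul(-6, Add(1, -12)), Rational(-1, 68))) = Add(Rational(-1, 68), Mul(2, Mul(-6, -11)), Mul(Mul(-6, -11), Rational(-1, 68))) = Add(Rational(-1, 68), Mul(2, 66), Mul(66, Rational(-1, 68))) = Add(Rational(-1, 68), 132, Rational(-33, 34)) = Rational(8909, 68) ≈ 131.01)
Add(Function('V')(Function('f')(-1, -5)), v) = Add(-82, Rational(8909, 68)) = Rational(3333, 68)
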